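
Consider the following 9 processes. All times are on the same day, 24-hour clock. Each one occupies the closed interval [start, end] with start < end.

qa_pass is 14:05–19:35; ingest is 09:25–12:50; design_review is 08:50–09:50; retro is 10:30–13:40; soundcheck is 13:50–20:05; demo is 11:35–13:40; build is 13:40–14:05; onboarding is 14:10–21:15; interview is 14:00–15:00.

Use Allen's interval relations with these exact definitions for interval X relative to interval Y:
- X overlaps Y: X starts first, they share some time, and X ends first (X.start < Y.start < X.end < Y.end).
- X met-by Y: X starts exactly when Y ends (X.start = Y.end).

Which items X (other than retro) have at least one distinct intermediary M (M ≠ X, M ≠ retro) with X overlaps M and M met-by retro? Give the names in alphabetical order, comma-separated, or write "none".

none

Target retro = [10:30, 13:40].
Intermediaries M with M met-by retro: build.
Via build — items with X overlaps build: none.
Union: none.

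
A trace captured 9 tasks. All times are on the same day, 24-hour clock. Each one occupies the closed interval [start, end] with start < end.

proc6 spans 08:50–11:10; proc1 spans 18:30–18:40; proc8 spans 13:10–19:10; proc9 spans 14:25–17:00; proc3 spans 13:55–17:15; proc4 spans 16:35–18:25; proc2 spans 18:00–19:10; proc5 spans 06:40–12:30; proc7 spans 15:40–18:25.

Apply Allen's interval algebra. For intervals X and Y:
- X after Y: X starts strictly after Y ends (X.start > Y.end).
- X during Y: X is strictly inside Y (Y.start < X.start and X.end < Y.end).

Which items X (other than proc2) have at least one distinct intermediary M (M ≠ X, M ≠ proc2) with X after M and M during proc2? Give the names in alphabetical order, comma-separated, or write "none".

none

Target proc2 = [18:00, 19:10].
Intermediaries M with M during proc2: proc1.
Via proc1 — items with X after proc1: none.
Union: none.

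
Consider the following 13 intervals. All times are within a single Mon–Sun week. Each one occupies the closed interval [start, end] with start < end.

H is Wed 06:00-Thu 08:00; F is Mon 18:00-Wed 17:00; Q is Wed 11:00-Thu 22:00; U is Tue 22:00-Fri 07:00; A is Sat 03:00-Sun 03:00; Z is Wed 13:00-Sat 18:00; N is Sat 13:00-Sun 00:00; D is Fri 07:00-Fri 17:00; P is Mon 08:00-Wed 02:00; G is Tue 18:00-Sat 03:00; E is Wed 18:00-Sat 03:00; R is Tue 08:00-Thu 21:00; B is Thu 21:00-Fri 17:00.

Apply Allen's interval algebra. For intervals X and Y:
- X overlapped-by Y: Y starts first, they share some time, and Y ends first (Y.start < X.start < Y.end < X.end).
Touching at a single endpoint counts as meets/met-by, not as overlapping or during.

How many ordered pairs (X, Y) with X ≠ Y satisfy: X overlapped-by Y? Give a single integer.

27

Checking all 156 ordered pairs for relation 'overlapped-by'; matching pairs in alphabetical order:
(A, Z): A overlapped-by Z ✓
(B, Q): B overlapped-by Q ✓
(B, U): B overlapped-by U ✓
(E, H): E overlapped-by H ✓
(E, Q): E overlapped-by Q ✓
(E, R): E overlapped-by R ✓
(E, U): E overlapped-by U ✓
(F, P): F overlapped-by P ✓
(G, F): G overlapped-by F ✓
(G, P): G overlapped-by P ✓
(G, R): G overlapped-by R ✓
(H, F): H overlapped-by F ✓
(N, Z): N overlapped-by Z ✓
(Q, F): Q overlapped-by F ✓
(Q, H): Q overlapped-by H ✓
(Q, R): Q overlapped-by R ✓
(R, F): R overlapped-by F ✓
(R, P): R overlapped-by P ✓
(U, F): U overlapped-by F ✓
(U, P): U overlapped-by P ✓
(U, R): U overlapped-by R ✓
(Z, F): Z overlapped-by F ✓
(Z, G): Z overlapped-by G ✓
(Z, H): Z overlapped-by H ✓
... plus 3 further pairs not listed.
Count: 27.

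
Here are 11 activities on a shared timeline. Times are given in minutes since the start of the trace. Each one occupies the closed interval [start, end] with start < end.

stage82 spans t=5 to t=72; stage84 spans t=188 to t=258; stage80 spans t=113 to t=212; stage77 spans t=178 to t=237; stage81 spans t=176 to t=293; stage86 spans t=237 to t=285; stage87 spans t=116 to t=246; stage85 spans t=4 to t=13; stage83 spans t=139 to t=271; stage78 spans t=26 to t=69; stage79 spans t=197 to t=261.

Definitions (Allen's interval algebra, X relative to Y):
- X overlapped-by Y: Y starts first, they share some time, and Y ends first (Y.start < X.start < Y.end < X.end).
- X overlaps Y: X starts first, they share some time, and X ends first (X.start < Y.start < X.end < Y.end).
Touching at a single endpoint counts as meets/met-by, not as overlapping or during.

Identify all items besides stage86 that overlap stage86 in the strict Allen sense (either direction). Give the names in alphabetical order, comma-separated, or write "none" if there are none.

Target stage86 = [t=237, t=285].
stage77 [t=178, t=237] → meets → no.
stage78 [t=26, t=69] → before → no.
stage79 [t=197, t=261] → overlaps → yes.
stage80 [t=113, t=212] → before → no.
stage81 [t=176, t=293] → contains → no.
stage82 [t=5, t=72] → before → no.
stage83 [t=139, t=271] → overlaps → yes.
stage84 [t=188, t=258] → overlaps → yes.
stage85 [t=4, t=13] → before → no.
stage87 [t=116, t=246] → overlaps → yes.
Result: stage79, stage83, stage84, stage87.

stage79, stage83, stage84, stage87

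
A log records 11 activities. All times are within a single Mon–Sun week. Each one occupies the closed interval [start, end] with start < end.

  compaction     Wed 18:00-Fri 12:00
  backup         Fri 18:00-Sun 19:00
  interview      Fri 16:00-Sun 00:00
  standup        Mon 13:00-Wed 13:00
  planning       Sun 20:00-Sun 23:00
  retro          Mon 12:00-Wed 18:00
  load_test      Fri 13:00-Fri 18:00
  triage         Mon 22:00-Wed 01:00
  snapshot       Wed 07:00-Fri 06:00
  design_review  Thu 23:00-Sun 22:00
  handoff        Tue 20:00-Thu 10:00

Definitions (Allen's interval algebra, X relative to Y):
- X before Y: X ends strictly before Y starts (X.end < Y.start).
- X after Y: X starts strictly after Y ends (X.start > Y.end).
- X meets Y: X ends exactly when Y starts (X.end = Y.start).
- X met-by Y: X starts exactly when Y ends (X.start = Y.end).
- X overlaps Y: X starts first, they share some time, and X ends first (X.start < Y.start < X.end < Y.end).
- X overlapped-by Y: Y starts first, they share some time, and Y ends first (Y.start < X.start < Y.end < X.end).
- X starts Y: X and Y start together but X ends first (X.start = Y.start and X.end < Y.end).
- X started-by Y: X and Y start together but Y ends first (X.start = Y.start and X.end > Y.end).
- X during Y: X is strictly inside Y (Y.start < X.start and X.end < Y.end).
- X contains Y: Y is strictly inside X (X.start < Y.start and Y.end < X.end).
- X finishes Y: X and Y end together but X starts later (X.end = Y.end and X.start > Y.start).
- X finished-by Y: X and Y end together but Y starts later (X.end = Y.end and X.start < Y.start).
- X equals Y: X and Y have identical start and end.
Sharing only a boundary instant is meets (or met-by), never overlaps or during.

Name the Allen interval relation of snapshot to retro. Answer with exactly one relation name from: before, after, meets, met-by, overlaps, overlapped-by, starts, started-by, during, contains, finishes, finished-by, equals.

snapshot = [Wed 07:00, Fri 06:00]; retro = [Mon 12:00, Wed 18:00].
Compare endpoints: snapshot.start > retro.start, snapshot.start < retro.end, snapshot.end > retro.start, snapshot.end > retro.end.
That pattern is 'overlapped-by'.

overlapped-by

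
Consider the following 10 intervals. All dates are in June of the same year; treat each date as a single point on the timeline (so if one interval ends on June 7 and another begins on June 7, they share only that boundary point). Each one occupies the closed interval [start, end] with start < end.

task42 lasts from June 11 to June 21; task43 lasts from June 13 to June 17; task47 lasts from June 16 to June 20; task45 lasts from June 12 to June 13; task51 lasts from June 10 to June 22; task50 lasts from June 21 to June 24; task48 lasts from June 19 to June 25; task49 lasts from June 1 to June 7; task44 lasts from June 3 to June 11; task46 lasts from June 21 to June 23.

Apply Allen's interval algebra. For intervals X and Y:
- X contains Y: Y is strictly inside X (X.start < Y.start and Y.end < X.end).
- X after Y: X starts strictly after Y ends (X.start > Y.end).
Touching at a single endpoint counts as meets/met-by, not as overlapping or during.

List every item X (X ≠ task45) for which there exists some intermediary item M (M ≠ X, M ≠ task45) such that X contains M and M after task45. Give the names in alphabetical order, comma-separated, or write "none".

Target task45 = [June 12, June 13].
Intermediaries M with M after task45: task46, task47, task48, task50.
Via task46 — items with X contains task46: task48.
Via task47 — items with X contains task47: task42, task51.
Via task48 — items with X contains task48: none.
Via task50 — items with X contains task50: task48.
Union: task42, task48, task51.

task42, task48, task51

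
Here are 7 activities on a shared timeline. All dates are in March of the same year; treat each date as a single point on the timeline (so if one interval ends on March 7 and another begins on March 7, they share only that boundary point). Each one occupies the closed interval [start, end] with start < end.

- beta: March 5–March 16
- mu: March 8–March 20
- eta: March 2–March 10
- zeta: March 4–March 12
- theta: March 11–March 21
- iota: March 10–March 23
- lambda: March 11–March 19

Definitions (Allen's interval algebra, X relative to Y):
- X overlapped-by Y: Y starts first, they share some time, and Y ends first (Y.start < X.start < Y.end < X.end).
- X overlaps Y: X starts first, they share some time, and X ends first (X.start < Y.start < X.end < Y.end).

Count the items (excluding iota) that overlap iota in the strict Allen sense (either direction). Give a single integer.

3

Target iota = [March 10, March 23].
beta [March 5, March 16] → overlaps → counts.
eta [March 2, March 10] → meets → no.
lambda [March 11, March 19] → during → no.
mu [March 8, March 20] → overlaps → counts.
theta [March 11, March 21] → during → no.
zeta [March 4, March 12] → overlaps → counts.
Total: 3.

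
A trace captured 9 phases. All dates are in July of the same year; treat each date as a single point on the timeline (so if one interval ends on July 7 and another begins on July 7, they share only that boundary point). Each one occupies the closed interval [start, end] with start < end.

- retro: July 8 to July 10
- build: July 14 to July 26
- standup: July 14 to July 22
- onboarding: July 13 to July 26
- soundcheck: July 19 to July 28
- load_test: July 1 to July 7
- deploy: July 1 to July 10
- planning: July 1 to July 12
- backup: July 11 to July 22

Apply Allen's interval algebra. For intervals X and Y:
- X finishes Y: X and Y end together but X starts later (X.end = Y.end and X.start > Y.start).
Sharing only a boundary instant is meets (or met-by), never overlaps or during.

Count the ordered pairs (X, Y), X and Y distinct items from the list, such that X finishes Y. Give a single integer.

Checking all 72 ordered pairs for relation 'finishes'; matching pairs in alphabetical order:
(build, onboarding): build finishes onboarding ✓
(retro, deploy): retro finishes deploy ✓
(standup, backup): standup finishes backup ✓
Count: 3.

3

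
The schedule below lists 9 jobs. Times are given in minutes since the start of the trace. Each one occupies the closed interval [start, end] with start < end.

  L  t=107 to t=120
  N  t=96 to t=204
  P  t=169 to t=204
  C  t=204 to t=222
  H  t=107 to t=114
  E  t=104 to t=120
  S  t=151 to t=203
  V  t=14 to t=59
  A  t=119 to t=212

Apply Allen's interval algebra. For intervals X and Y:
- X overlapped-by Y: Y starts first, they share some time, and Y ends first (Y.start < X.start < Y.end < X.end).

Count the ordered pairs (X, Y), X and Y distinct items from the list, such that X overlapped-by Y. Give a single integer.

Checking all 72 ordered pairs for relation 'overlapped-by'; matching pairs in alphabetical order:
(A, E): A overlapped-by E ✓
(A, L): A overlapped-by L ✓
(A, N): A overlapped-by N ✓
(C, A): C overlapped-by A ✓
(P, S): P overlapped-by S ✓
Count: 5.

5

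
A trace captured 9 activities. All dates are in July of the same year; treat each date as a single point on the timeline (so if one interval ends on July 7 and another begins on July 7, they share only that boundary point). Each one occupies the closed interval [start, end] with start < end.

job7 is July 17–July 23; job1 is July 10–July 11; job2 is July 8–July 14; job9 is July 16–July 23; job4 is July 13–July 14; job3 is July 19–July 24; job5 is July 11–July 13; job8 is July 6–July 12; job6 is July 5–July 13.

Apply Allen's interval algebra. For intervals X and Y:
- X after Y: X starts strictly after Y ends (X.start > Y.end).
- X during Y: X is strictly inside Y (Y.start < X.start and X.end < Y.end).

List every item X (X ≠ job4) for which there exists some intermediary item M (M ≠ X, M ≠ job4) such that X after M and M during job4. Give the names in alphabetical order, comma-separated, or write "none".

none

Target job4 = [July 13, July 14].
Intermediaries M with M during job4: none.
Union: none.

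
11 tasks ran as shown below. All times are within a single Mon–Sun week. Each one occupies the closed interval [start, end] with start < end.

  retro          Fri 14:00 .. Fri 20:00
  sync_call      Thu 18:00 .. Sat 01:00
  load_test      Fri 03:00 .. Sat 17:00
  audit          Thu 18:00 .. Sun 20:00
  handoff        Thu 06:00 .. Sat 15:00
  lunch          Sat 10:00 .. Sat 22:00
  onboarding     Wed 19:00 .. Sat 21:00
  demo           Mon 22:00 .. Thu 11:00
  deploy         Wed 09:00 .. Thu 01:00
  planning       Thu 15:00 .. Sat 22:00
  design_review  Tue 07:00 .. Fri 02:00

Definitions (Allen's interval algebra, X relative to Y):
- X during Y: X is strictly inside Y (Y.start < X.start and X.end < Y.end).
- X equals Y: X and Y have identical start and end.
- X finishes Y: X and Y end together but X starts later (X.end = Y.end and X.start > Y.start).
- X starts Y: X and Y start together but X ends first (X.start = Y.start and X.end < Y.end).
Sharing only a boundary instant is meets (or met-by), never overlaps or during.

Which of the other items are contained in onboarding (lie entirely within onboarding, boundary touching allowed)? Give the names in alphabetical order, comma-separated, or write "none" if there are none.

Target onboarding = [Wed 19:00, Sat 21:00].
audit [Thu 18:00, Sun 20:00] → overlapped-by → no.
demo [Mon 22:00, Thu 11:00] → overlaps → no.
deploy [Wed 09:00, Thu 01:00] → overlaps → no.
design_review [Tue 07:00, Fri 02:00] → overlaps → no.
handoff [Thu 06:00, Sat 15:00] → during → yes.
load_test [Fri 03:00, Sat 17:00] → during → yes.
lunch [Sat 10:00, Sat 22:00] → overlapped-by → no.
planning [Thu 15:00, Sat 22:00] → overlapped-by → no.
retro [Fri 14:00, Fri 20:00] → during → yes.
sync_call [Thu 18:00, Sat 01:00] → during → yes.
Result: handoff, load_test, retro, sync_call.

handoff, load_test, retro, sync_call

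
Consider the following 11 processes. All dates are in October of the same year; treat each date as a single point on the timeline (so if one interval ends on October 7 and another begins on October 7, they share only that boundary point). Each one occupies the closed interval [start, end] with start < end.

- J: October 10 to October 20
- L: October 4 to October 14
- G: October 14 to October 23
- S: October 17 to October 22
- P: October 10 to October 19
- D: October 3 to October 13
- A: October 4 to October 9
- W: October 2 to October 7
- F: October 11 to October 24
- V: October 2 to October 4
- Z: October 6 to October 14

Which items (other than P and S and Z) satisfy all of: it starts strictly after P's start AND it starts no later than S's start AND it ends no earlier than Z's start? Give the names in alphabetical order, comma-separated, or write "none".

Conditions: its start is strictly after P's start (X.start > October 10) AND its start is no later than S's start (X.start <= October 17) AND its end is no earlier than Z's start (X.end >= October 6).
A: start October 4 > October 10? ✗; start October 4 <= October 17? ✓; end October 9 >= October 6? ✓ → no.
D: start October 3 > October 10? ✗; start October 3 <= October 17? ✓; end October 13 >= October 6? ✓ → no.
F: start October 11 > October 10? ✓; start October 11 <= October 17? ✓; end October 24 >= October 6? ✓ → yes.
G: start October 14 > October 10? ✓; start October 14 <= October 17? ✓; end October 23 >= October 6? ✓ → yes.
J: start October 10 > October 10? ✗; start October 10 <= October 17? ✓; end October 20 >= October 6? ✓ → no.
L: start October 4 > October 10? ✗; start October 4 <= October 17? ✓; end October 14 >= October 6? ✓ → no.
V: start October 2 > October 10? ✗; start October 2 <= October 17? ✓; end October 4 >= October 6? ✗ → no.
W: start October 2 > October 10? ✗; start October 2 <= October 17? ✓; end October 7 >= October 6? ✓ → no.
Result: F, G.

F, G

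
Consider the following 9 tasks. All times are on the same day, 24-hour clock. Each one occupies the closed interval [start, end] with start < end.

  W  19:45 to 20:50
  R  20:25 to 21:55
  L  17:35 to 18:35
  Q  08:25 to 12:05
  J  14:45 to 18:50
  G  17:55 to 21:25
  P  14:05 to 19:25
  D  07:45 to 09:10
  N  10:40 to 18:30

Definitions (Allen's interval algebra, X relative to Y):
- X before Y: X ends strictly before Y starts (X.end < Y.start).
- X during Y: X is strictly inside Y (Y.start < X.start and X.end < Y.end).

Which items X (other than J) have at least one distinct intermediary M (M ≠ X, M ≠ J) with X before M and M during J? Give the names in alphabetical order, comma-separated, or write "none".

D, Q

Target J = [14:45, 18:50].
Intermediaries M with M during J: L.
Via L — items with X before L: D, Q.
Union: D, Q.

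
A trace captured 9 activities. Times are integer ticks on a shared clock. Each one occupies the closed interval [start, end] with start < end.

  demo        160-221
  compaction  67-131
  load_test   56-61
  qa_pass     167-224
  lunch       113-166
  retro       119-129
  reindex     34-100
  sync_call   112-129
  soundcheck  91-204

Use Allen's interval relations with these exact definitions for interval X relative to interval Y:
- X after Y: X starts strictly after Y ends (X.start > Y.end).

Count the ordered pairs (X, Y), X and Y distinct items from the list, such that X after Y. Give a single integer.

19

Checking all 72 ordered pairs for relation 'after'; matching pairs in alphabetical order:
(compaction, load_test): compaction after load_test ✓
(demo, compaction): demo after compaction ✓
(demo, load_test): demo after load_test ✓
(demo, reindex): demo after reindex ✓
(demo, retro): demo after retro ✓
(demo, sync_call): demo after sync_call ✓
(lunch, load_test): lunch after load_test ✓
(lunch, reindex): lunch after reindex ✓
(qa_pass, compaction): qa_pass after compaction ✓
(qa_pass, load_test): qa_pass after load_test ✓
(qa_pass, lunch): qa_pass after lunch ✓
(qa_pass, reindex): qa_pass after reindex ✓
(qa_pass, retro): qa_pass after retro ✓
(qa_pass, sync_call): qa_pass after sync_call ✓
(retro, load_test): retro after load_test ✓
(retro, reindex): retro after reindex ✓
(soundcheck, load_test): soundcheck after load_test ✓
(sync_call, load_test): sync_call after load_test ✓
(sync_call, reindex): sync_call after reindex ✓
Count: 19.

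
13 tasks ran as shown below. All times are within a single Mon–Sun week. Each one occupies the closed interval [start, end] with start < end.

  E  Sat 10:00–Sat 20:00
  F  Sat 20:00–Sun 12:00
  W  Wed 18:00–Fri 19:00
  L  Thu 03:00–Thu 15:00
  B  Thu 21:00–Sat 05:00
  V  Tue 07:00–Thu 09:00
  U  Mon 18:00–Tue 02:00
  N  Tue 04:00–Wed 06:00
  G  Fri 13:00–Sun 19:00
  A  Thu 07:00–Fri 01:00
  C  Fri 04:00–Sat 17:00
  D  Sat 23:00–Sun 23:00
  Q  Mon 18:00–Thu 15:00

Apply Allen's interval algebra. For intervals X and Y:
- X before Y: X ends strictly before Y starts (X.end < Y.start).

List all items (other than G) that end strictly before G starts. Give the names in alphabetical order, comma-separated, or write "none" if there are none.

A, L, N, Q, U, V

Target G = [Fri 13:00, Sun 19:00].
A [Thu 07:00, Fri 01:00] → before → yes.
B [Thu 21:00, Sat 05:00] → overlaps → no.
C [Fri 04:00, Sat 17:00] → overlaps → no.
D [Sat 23:00, Sun 23:00] → overlapped-by → no.
E [Sat 10:00, Sat 20:00] → during → no.
F [Sat 20:00, Sun 12:00] → during → no.
L [Thu 03:00, Thu 15:00] → before → yes.
N [Tue 04:00, Wed 06:00] → before → yes.
Q [Mon 18:00, Thu 15:00] → before → yes.
U [Mon 18:00, Tue 02:00] → before → yes.
V [Tue 07:00, Thu 09:00] → before → yes.
W [Wed 18:00, Fri 19:00] → overlaps → no.
Result: A, L, N, Q, U, V.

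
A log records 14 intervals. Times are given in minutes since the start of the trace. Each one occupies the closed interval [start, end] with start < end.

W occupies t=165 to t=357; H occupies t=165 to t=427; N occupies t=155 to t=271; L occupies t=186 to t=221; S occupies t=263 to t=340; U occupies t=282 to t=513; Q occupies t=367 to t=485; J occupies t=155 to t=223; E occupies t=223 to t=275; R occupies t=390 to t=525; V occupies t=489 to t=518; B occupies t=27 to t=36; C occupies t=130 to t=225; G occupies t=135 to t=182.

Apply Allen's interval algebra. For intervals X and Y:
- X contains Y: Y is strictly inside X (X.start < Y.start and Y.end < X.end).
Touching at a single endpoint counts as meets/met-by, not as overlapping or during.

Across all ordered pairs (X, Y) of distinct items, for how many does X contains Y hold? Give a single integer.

Checking all 182 ordered pairs for relation 'contains'; matching pairs in alphabetical order:
(C, G): C contains G ✓
(C, J): C contains J ✓
(C, L): C contains L ✓
(H, E): H contains E ✓
(H, L): H contains L ✓
(H, S): H contains S ✓
(J, L): J contains L ✓
(N, L): N contains L ✓
(R, V): R contains V ✓
(U, Q): U contains Q ✓
(W, E): W contains E ✓
(W, L): W contains L ✓
(W, S): W contains S ✓
Count: 13.

13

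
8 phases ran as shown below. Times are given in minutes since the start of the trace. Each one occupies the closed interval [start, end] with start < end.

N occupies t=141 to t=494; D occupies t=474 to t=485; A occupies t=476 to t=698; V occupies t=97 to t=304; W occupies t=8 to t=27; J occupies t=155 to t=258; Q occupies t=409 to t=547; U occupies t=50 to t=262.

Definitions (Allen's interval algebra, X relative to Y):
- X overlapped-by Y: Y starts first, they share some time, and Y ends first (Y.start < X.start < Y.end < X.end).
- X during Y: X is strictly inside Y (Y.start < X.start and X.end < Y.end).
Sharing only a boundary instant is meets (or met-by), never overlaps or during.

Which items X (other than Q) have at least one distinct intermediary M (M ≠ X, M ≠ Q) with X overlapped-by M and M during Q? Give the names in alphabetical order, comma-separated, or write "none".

A

Target Q = [t=409, t=547].
Intermediaries M with M during Q: D.
Via D — items with X overlapped-by D: A.
Union: A.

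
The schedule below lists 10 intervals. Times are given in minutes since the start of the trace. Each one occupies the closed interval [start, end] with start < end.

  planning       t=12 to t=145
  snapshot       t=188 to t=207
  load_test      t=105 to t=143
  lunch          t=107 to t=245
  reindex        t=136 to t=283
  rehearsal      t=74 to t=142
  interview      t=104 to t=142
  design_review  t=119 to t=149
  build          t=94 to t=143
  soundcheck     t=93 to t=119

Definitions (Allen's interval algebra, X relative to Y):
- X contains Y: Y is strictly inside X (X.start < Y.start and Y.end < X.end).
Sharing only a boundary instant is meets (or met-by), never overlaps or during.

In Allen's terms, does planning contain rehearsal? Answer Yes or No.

Yes

planning = [t=12, t=145], rehearsal = [t=74, t=142].
Actual relation of planning to rehearsal: contains.
Asked whether 'contains' holds → Yes.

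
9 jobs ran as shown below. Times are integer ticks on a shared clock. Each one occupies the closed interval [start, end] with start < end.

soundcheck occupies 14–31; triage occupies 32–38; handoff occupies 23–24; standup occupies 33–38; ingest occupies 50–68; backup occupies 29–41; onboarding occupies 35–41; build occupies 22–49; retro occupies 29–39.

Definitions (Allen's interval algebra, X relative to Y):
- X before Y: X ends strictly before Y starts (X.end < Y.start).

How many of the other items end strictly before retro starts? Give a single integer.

Target retro = [29, 39].
backup [29, 41] → started-by → no.
build [22, 49] → contains → no.
handoff [23, 24] → before → counts.
ingest [50, 68] → after → no.
onboarding [35, 41] → overlapped-by → no.
soundcheck [14, 31] → overlaps → no.
standup [33, 38] → during → no.
triage [32, 38] → during → no.
Total: 1.

1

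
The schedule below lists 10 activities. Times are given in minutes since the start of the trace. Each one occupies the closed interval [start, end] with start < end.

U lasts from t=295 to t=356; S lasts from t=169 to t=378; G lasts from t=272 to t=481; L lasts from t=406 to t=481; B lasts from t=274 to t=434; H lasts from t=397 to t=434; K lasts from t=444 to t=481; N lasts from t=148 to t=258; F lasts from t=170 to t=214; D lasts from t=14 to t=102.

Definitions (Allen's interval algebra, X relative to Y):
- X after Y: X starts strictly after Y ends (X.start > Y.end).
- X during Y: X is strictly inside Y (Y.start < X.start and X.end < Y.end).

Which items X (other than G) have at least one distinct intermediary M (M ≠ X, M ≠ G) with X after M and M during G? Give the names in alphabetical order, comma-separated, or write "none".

H, K, L

Target G = [t=272, t=481].
Intermediaries M with M during G: B, H, U.
Via B — items with X after B: K.
Via H — items with X after H: K.
Via U — items with X after U: H, K, L.
Union: H, K, L.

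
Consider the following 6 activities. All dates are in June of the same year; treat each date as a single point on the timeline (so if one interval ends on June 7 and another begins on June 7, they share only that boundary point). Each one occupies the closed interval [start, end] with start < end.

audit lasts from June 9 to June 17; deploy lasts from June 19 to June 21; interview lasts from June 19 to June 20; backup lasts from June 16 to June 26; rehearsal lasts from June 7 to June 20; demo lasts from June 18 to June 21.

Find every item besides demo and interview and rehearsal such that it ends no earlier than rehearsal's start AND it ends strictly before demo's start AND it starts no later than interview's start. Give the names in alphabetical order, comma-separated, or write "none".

Conditions: its end is no earlier than rehearsal's start (X.end >= June 7) AND its end is strictly before demo's start (X.end < June 18) AND its start is no later than interview's start (X.start <= June 19).
audit: end June 17 >= June 7? ✓; end June 17 < June 18? ✓; start June 9 <= June 19? ✓ → yes.
backup: end June 26 >= June 7? ✓; end June 26 < June 18? ✗; start June 16 <= June 19? ✓ → no.
deploy: end June 21 >= June 7? ✓; end June 21 < June 18? ✗; start June 19 <= June 19? ✓ → no.
Result: audit.

audit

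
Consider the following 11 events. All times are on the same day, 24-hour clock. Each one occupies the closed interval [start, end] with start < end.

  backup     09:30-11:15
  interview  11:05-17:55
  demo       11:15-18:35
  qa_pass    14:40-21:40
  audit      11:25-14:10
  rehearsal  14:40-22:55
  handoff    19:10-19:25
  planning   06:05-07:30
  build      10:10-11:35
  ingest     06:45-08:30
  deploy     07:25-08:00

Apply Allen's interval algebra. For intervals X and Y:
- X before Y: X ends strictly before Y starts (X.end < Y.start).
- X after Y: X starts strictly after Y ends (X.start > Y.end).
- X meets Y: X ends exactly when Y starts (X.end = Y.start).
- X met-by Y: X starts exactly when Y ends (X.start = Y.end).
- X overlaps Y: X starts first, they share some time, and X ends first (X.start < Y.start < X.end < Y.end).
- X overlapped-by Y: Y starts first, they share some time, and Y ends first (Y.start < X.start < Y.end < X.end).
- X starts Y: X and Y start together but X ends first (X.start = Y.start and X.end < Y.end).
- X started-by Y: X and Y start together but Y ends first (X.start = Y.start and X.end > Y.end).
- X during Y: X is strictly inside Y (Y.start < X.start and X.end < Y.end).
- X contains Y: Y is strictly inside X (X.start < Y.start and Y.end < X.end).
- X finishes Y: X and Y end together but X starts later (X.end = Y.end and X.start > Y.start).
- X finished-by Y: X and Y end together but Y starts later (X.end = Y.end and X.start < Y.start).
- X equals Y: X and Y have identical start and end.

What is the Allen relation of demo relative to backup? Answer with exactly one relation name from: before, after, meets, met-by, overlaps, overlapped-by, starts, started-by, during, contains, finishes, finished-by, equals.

demo = [11:15, 18:35]; backup = [09:30, 11:15].
Compare endpoints: demo.start > backup.start, demo.start = backup.end, demo.end > backup.start, demo.end > backup.end.
That pattern is 'met-by'.

met-by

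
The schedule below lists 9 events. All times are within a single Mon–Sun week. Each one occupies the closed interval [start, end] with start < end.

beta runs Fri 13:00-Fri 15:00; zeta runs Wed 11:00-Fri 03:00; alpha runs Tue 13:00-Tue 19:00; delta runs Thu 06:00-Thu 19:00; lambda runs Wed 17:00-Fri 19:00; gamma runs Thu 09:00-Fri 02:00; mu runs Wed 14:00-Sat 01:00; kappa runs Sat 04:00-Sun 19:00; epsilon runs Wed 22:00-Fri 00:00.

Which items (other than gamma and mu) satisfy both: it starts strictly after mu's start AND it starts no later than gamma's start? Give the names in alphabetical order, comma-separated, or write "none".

delta, epsilon, lambda

Conditions: its start is strictly after mu's start (X.start > Wed 14:00) AND its start is no later than gamma's start (X.start <= Thu 09:00).
alpha: start Tue 13:00 > Wed 14:00? ✗; start Tue 13:00 <= Thu 09:00? ✓ → no.
beta: start Fri 13:00 > Wed 14:00? ✓; start Fri 13:00 <= Thu 09:00? ✗ → no.
delta: start Thu 06:00 > Wed 14:00? ✓; start Thu 06:00 <= Thu 09:00? ✓ → yes.
epsilon: start Wed 22:00 > Wed 14:00? ✓; start Wed 22:00 <= Thu 09:00? ✓ → yes.
kappa: start Sat 04:00 > Wed 14:00? ✓; start Sat 04:00 <= Thu 09:00? ✗ → no.
lambda: start Wed 17:00 > Wed 14:00? ✓; start Wed 17:00 <= Thu 09:00? ✓ → yes.
zeta: start Wed 11:00 > Wed 14:00? ✗; start Wed 11:00 <= Thu 09:00? ✓ → no.
Result: delta, epsilon, lambda.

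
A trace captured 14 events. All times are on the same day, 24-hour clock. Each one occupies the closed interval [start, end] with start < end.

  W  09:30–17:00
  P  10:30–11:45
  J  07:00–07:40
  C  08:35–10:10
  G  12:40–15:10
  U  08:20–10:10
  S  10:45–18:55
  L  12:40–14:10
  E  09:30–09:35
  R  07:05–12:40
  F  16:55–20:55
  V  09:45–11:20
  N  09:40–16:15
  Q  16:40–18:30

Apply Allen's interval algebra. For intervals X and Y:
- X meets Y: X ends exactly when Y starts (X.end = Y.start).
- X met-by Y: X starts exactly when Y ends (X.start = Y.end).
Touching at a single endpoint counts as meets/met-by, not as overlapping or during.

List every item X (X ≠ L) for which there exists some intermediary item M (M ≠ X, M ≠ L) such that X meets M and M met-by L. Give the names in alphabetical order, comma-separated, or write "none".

Target L = [12:40, 14:10].
Intermediaries M with M met-by L: none.
Union: none.

none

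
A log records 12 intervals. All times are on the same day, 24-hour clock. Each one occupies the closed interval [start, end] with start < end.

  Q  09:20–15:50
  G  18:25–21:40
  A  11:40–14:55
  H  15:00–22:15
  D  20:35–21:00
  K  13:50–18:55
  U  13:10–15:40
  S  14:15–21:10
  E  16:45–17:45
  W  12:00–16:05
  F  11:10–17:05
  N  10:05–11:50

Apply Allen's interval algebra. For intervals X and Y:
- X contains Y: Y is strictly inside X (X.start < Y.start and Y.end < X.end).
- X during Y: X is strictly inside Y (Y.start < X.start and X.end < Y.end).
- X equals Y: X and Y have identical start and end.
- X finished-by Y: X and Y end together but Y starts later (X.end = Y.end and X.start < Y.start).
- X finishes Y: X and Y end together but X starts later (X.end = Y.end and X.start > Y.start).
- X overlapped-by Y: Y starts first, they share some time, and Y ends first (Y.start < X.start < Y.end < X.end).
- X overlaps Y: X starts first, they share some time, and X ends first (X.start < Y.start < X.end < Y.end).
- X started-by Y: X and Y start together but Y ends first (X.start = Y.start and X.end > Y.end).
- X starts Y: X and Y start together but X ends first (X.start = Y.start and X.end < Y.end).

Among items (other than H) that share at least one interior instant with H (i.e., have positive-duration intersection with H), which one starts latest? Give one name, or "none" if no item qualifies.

D

Target H = [15:00, 22:15].
A [11:40, 14:55] → before → excluded.
D [20:35, 21:00] → during → candidate.
E [16:45, 17:45] → during → candidate.
F [11:10, 17:05] → overlaps → candidate.
G [18:25, 21:40] → during → candidate.
K [13:50, 18:55] → overlaps → candidate.
N [10:05, 11:50] → before → excluded.
Q [09:20, 15:50] → overlaps → candidate.
S [14:15, 21:10] → overlaps → candidate.
U [13:10, 15:40] → overlaps → candidate.
W [12:00, 16:05] → overlaps → candidate.
Among candidates, latest start is 20:35 → D.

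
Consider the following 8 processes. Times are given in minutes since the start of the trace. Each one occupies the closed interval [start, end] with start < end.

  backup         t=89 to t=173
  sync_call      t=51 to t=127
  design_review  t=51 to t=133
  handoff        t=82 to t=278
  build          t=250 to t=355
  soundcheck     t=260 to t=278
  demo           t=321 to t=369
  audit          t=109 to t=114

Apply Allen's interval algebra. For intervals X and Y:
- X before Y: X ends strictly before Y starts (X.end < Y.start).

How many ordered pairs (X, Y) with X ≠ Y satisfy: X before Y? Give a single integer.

14

Checking all 56 ordered pairs for relation 'before'; matching pairs in alphabetical order:
(audit, build): audit before build ✓
(audit, demo): audit before demo ✓
(audit, soundcheck): audit before soundcheck ✓
(backup, build): backup before build ✓
(backup, demo): backup before demo ✓
(backup, soundcheck): backup before soundcheck ✓
(design_review, build): design_review before build ✓
(design_review, demo): design_review before demo ✓
(design_review, soundcheck): design_review before soundcheck ✓
(handoff, demo): handoff before demo ✓
(soundcheck, demo): soundcheck before demo ✓
(sync_call, build): sync_call before build ✓
(sync_call, demo): sync_call before demo ✓
(sync_call, soundcheck): sync_call before soundcheck ✓
Count: 14.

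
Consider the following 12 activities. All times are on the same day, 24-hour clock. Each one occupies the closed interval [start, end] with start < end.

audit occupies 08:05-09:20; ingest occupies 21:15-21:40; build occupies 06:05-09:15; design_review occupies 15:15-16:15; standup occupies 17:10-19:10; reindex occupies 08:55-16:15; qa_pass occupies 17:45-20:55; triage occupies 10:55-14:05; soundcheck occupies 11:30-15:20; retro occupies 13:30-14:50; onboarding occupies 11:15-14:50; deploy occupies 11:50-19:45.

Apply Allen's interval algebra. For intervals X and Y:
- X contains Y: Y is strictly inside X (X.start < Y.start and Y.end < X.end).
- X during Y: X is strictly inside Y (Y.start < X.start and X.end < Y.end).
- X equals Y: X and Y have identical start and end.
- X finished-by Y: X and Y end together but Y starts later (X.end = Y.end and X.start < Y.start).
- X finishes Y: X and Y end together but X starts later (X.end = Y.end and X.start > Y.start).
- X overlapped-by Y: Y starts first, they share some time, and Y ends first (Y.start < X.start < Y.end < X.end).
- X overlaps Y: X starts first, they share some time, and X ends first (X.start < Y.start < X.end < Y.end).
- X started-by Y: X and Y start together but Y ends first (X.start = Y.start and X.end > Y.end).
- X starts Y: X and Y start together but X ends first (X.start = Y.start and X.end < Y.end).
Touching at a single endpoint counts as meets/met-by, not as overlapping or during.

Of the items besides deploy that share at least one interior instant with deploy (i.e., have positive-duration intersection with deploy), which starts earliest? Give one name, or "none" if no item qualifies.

Target deploy = [11:50, 19:45].
audit [08:05, 09:20] → before → excluded.
build [06:05, 09:15] → before → excluded.
design_review [15:15, 16:15] → during → candidate.
ingest [21:15, 21:40] → after → excluded.
onboarding [11:15, 14:50] → overlaps → candidate.
qa_pass [17:45, 20:55] → overlapped-by → candidate.
reindex [08:55, 16:15] → overlaps → candidate.
retro [13:30, 14:50] → during → candidate.
soundcheck [11:30, 15:20] → overlaps → candidate.
standup [17:10, 19:10] → during → candidate.
triage [10:55, 14:05] → overlaps → candidate.
Among candidates, earliest start is 08:55 → reindex.

reindex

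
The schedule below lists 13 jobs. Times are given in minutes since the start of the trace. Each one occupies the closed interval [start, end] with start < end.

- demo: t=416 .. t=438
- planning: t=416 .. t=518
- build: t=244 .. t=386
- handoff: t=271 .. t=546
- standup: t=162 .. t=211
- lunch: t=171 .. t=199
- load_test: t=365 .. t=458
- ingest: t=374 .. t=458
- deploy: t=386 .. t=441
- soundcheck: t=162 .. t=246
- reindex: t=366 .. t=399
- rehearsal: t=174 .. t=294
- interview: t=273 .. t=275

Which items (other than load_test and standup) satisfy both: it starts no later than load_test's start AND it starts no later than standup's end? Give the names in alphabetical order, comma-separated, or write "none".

lunch, rehearsal, soundcheck

Conditions: its start is no later than load_test's start (X.start <= t=365) AND its start is no later than standup's end (X.start <= t=211).
build: start t=244 <= t=365? ✓; start t=244 <= t=211? ✗ → no.
demo: start t=416 <= t=365? ✗; start t=416 <= t=211? ✗ → no.
deploy: start t=386 <= t=365? ✗; start t=386 <= t=211? ✗ → no.
handoff: start t=271 <= t=365? ✓; start t=271 <= t=211? ✗ → no.
ingest: start t=374 <= t=365? ✗; start t=374 <= t=211? ✗ → no.
interview: start t=273 <= t=365? ✓; start t=273 <= t=211? ✗ → no.
lunch: start t=171 <= t=365? ✓; start t=171 <= t=211? ✓ → yes.
planning: start t=416 <= t=365? ✗; start t=416 <= t=211? ✗ → no.
rehearsal: start t=174 <= t=365? ✓; start t=174 <= t=211? ✓ → yes.
reindex: start t=366 <= t=365? ✗; start t=366 <= t=211? ✗ → no.
soundcheck: start t=162 <= t=365? ✓; start t=162 <= t=211? ✓ → yes.
Result: lunch, rehearsal, soundcheck.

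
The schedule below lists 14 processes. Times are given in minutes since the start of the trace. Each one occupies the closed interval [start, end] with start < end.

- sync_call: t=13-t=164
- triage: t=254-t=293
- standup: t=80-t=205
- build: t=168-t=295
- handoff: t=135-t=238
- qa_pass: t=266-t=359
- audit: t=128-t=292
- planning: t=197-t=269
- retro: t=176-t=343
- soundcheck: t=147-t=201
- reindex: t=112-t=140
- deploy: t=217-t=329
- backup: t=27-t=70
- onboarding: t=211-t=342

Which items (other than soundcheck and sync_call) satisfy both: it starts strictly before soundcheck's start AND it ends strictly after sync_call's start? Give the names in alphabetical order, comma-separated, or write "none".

Conditions: its start is strictly before soundcheck's start (X.start < t=147) AND its end is strictly after sync_call's start (X.end > t=13).
audit: start t=128 < t=147? ✓; end t=292 > t=13? ✓ → yes.
backup: start t=27 < t=147? ✓; end t=70 > t=13? ✓ → yes.
build: start t=168 < t=147? ✗; end t=295 > t=13? ✓ → no.
deploy: start t=217 < t=147? ✗; end t=329 > t=13? ✓ → no.
handoff: start t=135 < t=147? ✓; end t=238 > t=13? ✓ → yes.
onboarding: start t=211 < t=147? ✗; end t=342 > t=13? ✓ → no.
planning: start t=197 < t=147? ✗; end t=269 > t=13? ✓ → no.
qa_pass: start t=266 < t=147? ✗; end t=359 > t=13? ✓ → no.
reindex: start t=112 < t=147? ✓; end t=140 > t=13? ✓ → yes.
retro: start t=176 < t=147? ✗; end t=343 > t=13? ✓ → no.
standup: start t=80 < t=147? ✓; end t=205 > t=13? ✓ → yes.
triage: start t=254 < t=147? ✗; end t=293 > t=13? ✓ → no.
Result: audit, backup, handoff, reindex, standup.

audit, backup, handoff, reindex, standup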